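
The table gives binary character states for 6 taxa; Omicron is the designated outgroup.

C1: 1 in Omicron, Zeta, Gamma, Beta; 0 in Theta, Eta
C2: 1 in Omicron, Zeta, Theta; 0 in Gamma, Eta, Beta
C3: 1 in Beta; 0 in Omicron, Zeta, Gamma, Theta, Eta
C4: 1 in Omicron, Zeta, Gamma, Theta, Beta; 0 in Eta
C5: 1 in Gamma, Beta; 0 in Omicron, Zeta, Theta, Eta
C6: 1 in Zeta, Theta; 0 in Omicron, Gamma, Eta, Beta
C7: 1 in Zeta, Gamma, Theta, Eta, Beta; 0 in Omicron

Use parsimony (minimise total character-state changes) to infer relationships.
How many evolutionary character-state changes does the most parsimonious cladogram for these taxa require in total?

8

Character polarity is set by the outgroup: the derived state is whichever differs from the outgroup's state, so for C1, C2, C4 the derived state is '0', and for the remaining characters it is '1'.
C1 (state '0') occurs in Eta and Theta but conflicts with the nesting implied by the other characters — most parsimoniously interpreted as homoplasy.
C2: derived state '0' in Beta, Eta, and Gamma only — synapomorphy for {Beta, Eta, Gamma}.
C3 (derived state '1') is unique to Beta (autapomorphy; uninformative for grouping).
C4 (derived state '0') is unique to Eta (autapomorphy; uninformative for grouping).
Only Beta and Gamma show the derived state '1' for C5, supporting them as a clade.
C6: derived state '1' in Theta and Zeta only — synapomorphy for {Theta, Zeta}.
C7 (derived state '1') is shared by all ingroup taxa — unites the whole ingroup.
Most parsimonious ingroup topology: ((Zeta,Theta),((Gamma,Beta),Eta)).
Changes per character on this tree: C1: 2; C2: 1; C3: 1; C4: 1; C5: 1; C6: 1; C7: 1.
Total = 8.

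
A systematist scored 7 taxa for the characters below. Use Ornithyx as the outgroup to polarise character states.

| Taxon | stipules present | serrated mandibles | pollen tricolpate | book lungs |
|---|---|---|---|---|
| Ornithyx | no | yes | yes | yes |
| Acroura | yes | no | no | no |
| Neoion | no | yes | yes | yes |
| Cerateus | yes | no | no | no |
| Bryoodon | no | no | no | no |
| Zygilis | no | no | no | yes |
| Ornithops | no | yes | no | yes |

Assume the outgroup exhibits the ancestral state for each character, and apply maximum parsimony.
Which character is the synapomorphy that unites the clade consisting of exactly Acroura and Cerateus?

stipules present

Character polarity is set by the outgroup: the derived state is whichever differs from the outgroup's state, so for serrated mandibles, pollen tricolpate, book lungs the derived state is 'no', and for the remaining characters it is 'yes'.
stipules present (derived state 'yes') is shared by Acroura and Cerateus — a synapomorphy uniting that clade.
serrated mandibles: derived state 'no' in Acroura, Bryoodon, Cerateus, and Zygilis only — synapomorphy for {Acroura, Bryoodon, Cerateus, Zygilis}.
Only Acroura, Bryoodon, Cerateus, Ornithops, and Zygilis show the derived state 'no' for pollen tricolpate, supporting them as a clade.
book lungs: derived state 'no' in Acroura, Bryoodon, and Cerateus only — synapomorphy for {Acroura, Bryoodon, Cerateus}.
Most parsimonious ingroup topology: (((((Acroura,Cerateus),Bryoodon),Zygilis),Ornithops),Neoion).
The clade {Acroura, Cerateus} is supported by stipules present: its derived state 'yes' occurs in exactly those taxa and in no other taxon (including the outgroup).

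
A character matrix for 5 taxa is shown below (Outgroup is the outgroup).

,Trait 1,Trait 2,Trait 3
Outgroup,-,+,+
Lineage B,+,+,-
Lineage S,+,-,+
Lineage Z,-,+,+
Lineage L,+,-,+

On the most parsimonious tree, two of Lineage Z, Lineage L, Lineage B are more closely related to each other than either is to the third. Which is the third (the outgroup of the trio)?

Lineage Z

Character polarity is set by the outgroup: the derived state is whichever differs from the outgroup's state, so for Trait 2, Trait 3 the derived state is '-', and for the remaining characters it is '+'.
Only Lineage B, Lineage L, and Lineage S show the derived state '+' for Trait 1, supporting them as a clade.
Trait 2: derived state '-' in Lineage L and Lineage S only — synapomorphy for {Lineage L, Lineage S}.
Trait 3 (derived state '-') is unique to Lineage B (autapomorphy; uninformative for grouping).
Most parsimonious ingroup topology: ((Lineage B,(Lineage S,Lineage L)),Lineage Z).
Lineage L and Lineage B share a more recent common ancestor with each other than either does with Lineage Z, so Lineage Z is the least closely related of the three.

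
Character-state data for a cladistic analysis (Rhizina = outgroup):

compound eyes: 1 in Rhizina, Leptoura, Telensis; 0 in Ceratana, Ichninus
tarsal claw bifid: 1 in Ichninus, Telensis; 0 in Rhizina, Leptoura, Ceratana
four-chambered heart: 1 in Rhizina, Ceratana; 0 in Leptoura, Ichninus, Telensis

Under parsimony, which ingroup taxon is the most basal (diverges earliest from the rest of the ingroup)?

Ceratana

Character polarity is set by the outgroup: the derived state is whichever differs from the outgroup's state, so for compound eyes, four-chambered heart the derived state is '0', and for the remaining characters it is '1'.
compound eyes (state '0') occurs in Ceratana and Ichninus but conflicts with the nesting implied by the other characters — most parsimoniously interpreted as homoplasy.
tarsal claw bifid (derived state '1') is shared by Ichninus and Telensis — a synapomorphy uniting that clade.
four-chambered heart (derived state '0') is shared by Ichninus, Leptoura, and Telensis — a synapomorphy uniting that clade.
Most parsimonious ingroup topology: ((Leptoura,(Ichninus,Telensis)),Ceratana).
Ceratana is sister to the clade containing all other ingroup taxa, so it is the earliest-diverging (most basal) ingroup lineage.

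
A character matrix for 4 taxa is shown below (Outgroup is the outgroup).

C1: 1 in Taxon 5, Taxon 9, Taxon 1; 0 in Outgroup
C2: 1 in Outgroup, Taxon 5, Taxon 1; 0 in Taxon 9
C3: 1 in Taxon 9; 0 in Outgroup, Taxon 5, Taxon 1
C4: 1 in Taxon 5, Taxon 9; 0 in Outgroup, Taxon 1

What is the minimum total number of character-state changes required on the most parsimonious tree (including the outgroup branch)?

4

Character polarity is set by the outgroup: the derived state is whichever differs from the outgroup's state, so for C2 the derived state is '0', and for the remaining characters it is '1'.
All ingroup taxa share the derived state '1' for C1; it defines the ingroup but does not resolve relationships within it.
C2 (derived state '0') is unique to Taxon 9 (autapomorphy; uninformative for grouping).
C3: derived state '1' in Taxon 9 only — an autapomorphy, so it tells us nothing about relationships among taxa.
C4 (derived state '1') is shared by Taxon 5 and Taxon 9 — a synapomorphy uniting that clade.
Most parsimonious ingroup topology: ((Taxon 5,Taxon 9),Taxon 1).
Changes per character on this tree: C1: 1; C2: 1; C3: 1; C4: 1.
Total = 4.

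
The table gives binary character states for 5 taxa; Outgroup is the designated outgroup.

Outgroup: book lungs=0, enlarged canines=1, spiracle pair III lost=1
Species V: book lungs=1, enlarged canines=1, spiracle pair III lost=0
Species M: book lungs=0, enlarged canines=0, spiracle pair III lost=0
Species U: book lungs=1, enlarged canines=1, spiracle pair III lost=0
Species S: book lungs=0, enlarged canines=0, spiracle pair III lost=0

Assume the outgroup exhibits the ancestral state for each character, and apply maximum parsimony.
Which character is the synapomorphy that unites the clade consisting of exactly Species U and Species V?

Character polarity is set by the outgroup: the derived state is whichever differs from the outgroup's state, so for enlarged canines, spiracle pair III lost the derived state is '0', and for the remaining characters it is '1'.
Only Species U and Species V show the derived state '1' for book lungs, supporting them as a clade.
enlarged canines (derived state '0') is shared by Species M and Species S — a synapomorphy uniting that clade.
All ingroup taxa share the derived state '0' for spiracle pair III lost; it defines the ingroup but does not resolve relationships within it.
Most parsimonious ingroup topology: ((Species V,Species U),(Species M,Species S)).
The clade {Species U, Species V} is supported by book lungs: its derived state '1' occurs in exactly those taxa and in no other taxon (including the outgroup).

book lungs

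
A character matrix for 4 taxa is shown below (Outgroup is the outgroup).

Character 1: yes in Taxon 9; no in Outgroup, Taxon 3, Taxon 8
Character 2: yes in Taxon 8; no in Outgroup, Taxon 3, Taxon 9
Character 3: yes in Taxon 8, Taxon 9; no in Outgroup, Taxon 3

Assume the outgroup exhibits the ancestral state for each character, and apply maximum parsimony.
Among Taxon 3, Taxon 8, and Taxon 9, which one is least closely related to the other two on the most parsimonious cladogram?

The outgroup has state 'no' for every character, so 'yes' is the derived state throughout.
Character 1 (derived state 'yes') is unique to Taxon 9 (autapomorphy; uninformative for grouping).
Character 2 (derived state 'yes') is unique to Taxon 8 (autapomorphy; uninformative for grouping).
Character 3 (derived state 'yes') is shared by Taxon 8 and Taxon 9 — a synapomorphy uniting that clade.
Most parsimonious ingroup topology: (Taxon 3,(Taxon 8,Taxon 9)).
Taxon 9 and Taxon 8 share a more recent common ancestor with each other than either does with Taxon 3, so Taxon 3 is the least closely related of the three.

Taxon 3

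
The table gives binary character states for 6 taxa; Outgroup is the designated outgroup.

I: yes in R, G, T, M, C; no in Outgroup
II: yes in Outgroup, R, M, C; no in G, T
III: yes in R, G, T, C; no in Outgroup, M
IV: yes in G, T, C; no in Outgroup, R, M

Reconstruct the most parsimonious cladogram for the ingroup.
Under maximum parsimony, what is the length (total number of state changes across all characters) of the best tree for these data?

Character polarity is set by the outgroup: the derived state is whichever differs from the outgroup's state, so for II the derived state is 'no', and for the remaining characters it is 'yes'.
I (derived state 'yes') is shared by all ingroup taxa — unites the whole ingroup.
II: derived state 'no' in G and T only — synapomorphy for {G, T}.
III: derived state 'yes' in C, G, R, and T only — synapomorphy for {C, G, R, T}.
IV: derived state 'yes' in C, G, and T only — synapomorphy for {C, G, T}.
Most parsimonious ingroup topology: ((R,((G,T),C)),M).
Changes per character on this tree: I: 1; II: 1; III: 1; IV: 1.
Total = 4.

4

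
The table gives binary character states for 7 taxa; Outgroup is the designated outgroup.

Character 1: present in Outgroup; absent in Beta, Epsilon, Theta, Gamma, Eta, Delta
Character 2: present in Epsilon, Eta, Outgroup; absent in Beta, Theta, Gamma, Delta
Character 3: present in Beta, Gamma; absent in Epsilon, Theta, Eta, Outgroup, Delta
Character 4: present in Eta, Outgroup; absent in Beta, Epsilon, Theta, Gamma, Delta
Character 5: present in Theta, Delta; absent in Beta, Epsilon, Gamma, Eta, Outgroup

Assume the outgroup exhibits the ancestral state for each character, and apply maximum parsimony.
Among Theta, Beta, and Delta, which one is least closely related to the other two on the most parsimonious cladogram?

Beta

Character polarity is set by the outgroup: the derived state is whichever differs from the outgroup's state, so for Character 1, Character 2, Character 4 the derived state is 'absent', and for the remaining characters it is 'present'.
All ingroup taxa share the derived state 'absent' for Character 1; it defines the ingroup but does not resolve relationships within it.
Only Beta, Delta, Gamma, and Theta show the derived state 'absent' for Character 2, supporting them as a clade.
Character 3 (derived state 'present') is shared by Beta and Gamma — a synapomorphy uniting that clade.
Character 4 (derived state 'absent') is shared by Beta, Delta, Epsilon, Gamma, and Theta — a synapomorphy uniting that clade.
Only Delta and Theta show the derived state 'present' for Character 5, supporting them as a clade.
Most parsimonious ingroup topology: ((((Theta,Delta),(Beta,Gamma)),Epsilon),Eta).
Delta and Theta share a more recent common ancestor with each other than either does with Beta, so Beta is the least closely related of the three.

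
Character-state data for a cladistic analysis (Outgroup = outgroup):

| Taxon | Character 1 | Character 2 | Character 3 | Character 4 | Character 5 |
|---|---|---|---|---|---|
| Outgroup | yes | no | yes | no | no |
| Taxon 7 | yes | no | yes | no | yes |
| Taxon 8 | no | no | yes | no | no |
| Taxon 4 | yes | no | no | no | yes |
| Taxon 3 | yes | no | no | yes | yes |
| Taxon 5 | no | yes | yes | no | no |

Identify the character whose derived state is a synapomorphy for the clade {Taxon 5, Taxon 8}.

Character 1

Character polarity is set by the outgroup: the derived state is whichever differs from the outgroup's state, so for Character 1, Character 3 the derived state is 'no', and for the remaining characters it is 'yes'.
Character 1: derived state 'no' in Taxon 5 and Taxon 8 only — synapomorphy for {Taxon 5, Taxon 8}.
Character 2: derived state 'yes' in Taxon 5 only — an autapomorphy, so it tells us nothing about relationships among taxa.
Only Taxon 3 and Taxon 4 show the derived state 'no' for Character 3, supporting them as a clade.
Character 4: derived state 'yes' in Taxon 3 only — an autapomorphy, so it tells us nothing about relationships among taxa.
Character 5: derived state 'yes' in Taxon 3, Taxon 4, and Taxon 7 only — synapomorphy for {Taxon 3, Taxon 4, Taxon 7}.
Most parsimonious ingroup topology: ((Taxon 7,(Taxon 4,Taxon 3)),(Taxon 8,Taxon 5)).
The clade {Taxon 5, Taxon 8} is supported by Character 1: its derived state 'no' occurs in exactly those taxa and in no other taxon (including the outgroup).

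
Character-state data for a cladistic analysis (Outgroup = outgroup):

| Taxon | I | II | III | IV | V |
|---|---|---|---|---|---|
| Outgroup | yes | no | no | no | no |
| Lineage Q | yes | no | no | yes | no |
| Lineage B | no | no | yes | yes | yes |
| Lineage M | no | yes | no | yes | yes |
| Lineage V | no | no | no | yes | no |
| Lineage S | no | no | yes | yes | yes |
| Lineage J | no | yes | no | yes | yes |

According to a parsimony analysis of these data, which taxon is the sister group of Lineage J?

Lineage M

Character polarity is set by the outgroup: the derived state is whichever differs from the outgroup's state, so for I the derived state is 'no', and for the remaining characters it is 'yes'.
I (derived state 'no') is shared by Lineage B, Lineage J, Lineage M, Lineage S, and Lineage V — a synapomorphy uniting that clade.
II (derived state 'yes') is shared by Lineage J and Lineage M — a synapomorphy uniting that clade.
III: derived state 'yes' in Lineage B and Lineage S only — synapomorphy for {Lineage B, Lineage S}.
All ingroup taxa share the derived state 'yes' for IV; it defines the ingroup but does not resolve relationships within it.
V: derived state 'yes' in Lineage B, Lineage J, Lineage M, and Lineage S only — synapomorphy for {Lineage B, Lineage J, Lineage M, Lineage S}.
Most parsimonious ingroup topology: (Lineage Q,(((Lineage B,Lineage S),(Lineage M,Lineage J)),Lineage V)).
Lineage J and Lineage M form a cherry on this tree, so they are sister taxa.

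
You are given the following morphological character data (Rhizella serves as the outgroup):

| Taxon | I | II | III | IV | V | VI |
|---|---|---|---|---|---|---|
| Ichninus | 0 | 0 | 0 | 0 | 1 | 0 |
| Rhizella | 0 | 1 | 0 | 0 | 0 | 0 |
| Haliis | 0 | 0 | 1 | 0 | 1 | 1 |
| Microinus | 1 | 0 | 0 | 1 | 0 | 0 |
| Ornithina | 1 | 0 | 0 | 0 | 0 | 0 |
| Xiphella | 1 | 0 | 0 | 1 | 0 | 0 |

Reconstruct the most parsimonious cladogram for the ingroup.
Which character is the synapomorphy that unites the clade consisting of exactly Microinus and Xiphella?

Character polarity is set by the outgroup: the derived state is whichever differs from the outgroup's state, so for II the derived state is '0', and for the remaining characters it is '1'.
Only Microinus, Ornithina, and Xiphella show the derived state '1' for I, supporting them as a clade.
II (derived state '0') is shared by all ingroup taxa — unites the whole ingroup.
III: derived state '1' in Haliis only — an autapomorphy, so it tells us nothing about relationships among taxa.
Only Microinus and Xiphella show the derived state '1' for IV, supporting them as a clade.
V (derived state '1') is shared by Haliis and Ichninus — a synapomorphy uniting that clade.
VI (derived state '1') is unique to Haliis (autapomorphy; uninformative for grouping).
Most parsimonious ingroup topology: (((Microinus,Xiphella),Ornithina),(Ichninus,Haliis)).
The clade {Microinus, Xiphella} is supported by IV: its derived state '1' occurs in exactly those taxa and in no other taxon (including the outgroup).

IV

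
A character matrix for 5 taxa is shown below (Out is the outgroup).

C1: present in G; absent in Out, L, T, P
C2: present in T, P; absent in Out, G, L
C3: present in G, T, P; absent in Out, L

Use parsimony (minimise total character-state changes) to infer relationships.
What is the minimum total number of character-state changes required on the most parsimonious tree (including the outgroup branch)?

The outgroup has state 'absent' for every character, so 'present' is the derived state throughout.
C1 (derived state 'present') is unique to G (autapomorphy; uninformative for grouping).
C2 (derived state 'present') is shared by P and T — a synapomorphy uniting that clade.
C3: derived state 'present' in G, P, and T only — synapomorphy for {G, P, T}.
Most parsimonious ingroup topology: ((G,(T,P)),L).
Changes per character on this tree: C1: 1; C2: 1; C3: 1.
Total = 3.

3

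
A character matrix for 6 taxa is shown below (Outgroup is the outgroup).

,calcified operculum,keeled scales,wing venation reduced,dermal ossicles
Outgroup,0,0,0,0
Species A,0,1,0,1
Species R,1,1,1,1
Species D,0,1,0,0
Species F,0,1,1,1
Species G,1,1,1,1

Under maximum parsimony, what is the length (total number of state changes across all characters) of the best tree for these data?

4

The outgroup has state '0' for every character, so '1' is the derived state throughout.
calcified operculum (derived state '1') is shared by Species G and Species R — a synapomorphy uniting that clade.
keeled scales (derived state '1') is shared by all ingroup taxa — unites the whole ingroup.
wing venation reduced (derived state '1') is shared by Species F, Species G, and Species R — a synapomorphy uniting that clade.
dermal ossicles (derived state '1') is shared by Species A, Species F, Species G, and Species R — a synapomorphy uniting that clade.
Most parsimonious ingroup topology: ((Species A,((Species R,Species G),Species F)),Species D).
Changes per character on this tree: calcified operculum: 1; keeled scales: 1; wing venation reduced: 1; dermal ossicles: 1.
Total = 4.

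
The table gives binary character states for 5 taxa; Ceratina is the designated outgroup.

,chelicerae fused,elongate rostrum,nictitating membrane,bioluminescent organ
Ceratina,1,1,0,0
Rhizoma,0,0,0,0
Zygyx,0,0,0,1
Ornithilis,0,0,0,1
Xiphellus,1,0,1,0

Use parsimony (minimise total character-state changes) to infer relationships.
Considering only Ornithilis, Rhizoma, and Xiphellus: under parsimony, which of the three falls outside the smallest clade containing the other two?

Xiphellus

Character polarity is set by the outgroup: the derived state is whichever differs from the outgroup's state, so for chelicerae fused, elongate rostrum the derived state is '0', and for the remaining characters it is '1'.
chelicerae fused: derived state '0' in Ornithilis, Rhizoma, and Zygyx only — synapomorphy for {Ornithilis, Rhizoma, Zygyx}.
elongate rostrum (derived state '0') is shared by all ingroup taxa — unites the whole ingroup.
nictitating membrane: derived state '1' in Xiphellus only — an autapomorphy, so it tells us nothing about relationships among taxa.
bioluminescent organ: derived state '1' in Ornithilis and Zygyx only — synapomorphy for {Ornithilis, Zygyx}.
Most parsimonious ingroup topology: ((Rhizoma,(Zygyx,Ornithilis)),Xiphellus).
Rhizoma and Ornithilis share a more recent common ancestor with each other than either does with Xiphellus, so Xiphellus is the least closely related of the three.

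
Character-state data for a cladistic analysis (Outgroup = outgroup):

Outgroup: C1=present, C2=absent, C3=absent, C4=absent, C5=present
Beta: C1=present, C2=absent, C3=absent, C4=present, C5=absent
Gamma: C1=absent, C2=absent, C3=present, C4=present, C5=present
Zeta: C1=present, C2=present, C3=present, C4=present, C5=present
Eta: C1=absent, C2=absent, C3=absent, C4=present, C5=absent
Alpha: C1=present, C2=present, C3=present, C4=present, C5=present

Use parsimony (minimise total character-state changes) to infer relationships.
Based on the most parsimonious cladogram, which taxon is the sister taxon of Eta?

Beta

Character polarity is set by the outgroup: the derived state is whichever differs from the outgroup's state, so for C1, C5 the derived state is 'absent', and for the remaining characters it is 'present'.
C1 (state 'absent') occurs in Eta and Gamma but conflicts with the nesting implied by the other characters — most parsimoniously interpreted as homoplasy.
C2: derived state 'present' in Alpha and Zeta only — synapomorphy for {Alpha, Zeta}.
C3: derived state 'present' in Alpha, Gamma, and Zeta only — synapomorphy for {Alpha, Gamma, Zeta}.
All ingroup taxa share the derived state 'present' for C4; it defines the ingroup but does not resolve relationships within it.
Only Beta and Eta show the derived state 'absent' for C5, supporting them as a clade.
Most parsimonious ingroup topology: ((Beta,Eta),(Gamma,(Zeta,Alpha))).
Eta and Beta form a cherry on this tree, so they are sister taxa.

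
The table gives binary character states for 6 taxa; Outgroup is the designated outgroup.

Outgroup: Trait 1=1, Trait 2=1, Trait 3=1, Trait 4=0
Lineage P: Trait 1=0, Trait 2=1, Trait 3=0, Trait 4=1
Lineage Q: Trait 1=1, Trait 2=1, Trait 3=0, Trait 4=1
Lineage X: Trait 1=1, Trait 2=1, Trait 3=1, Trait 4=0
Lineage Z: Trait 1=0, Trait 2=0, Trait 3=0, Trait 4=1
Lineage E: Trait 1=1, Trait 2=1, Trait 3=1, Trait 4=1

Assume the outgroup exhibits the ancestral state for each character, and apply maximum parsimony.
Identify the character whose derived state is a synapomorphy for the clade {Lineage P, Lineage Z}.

Trait 1

Character polarity is set by the outgroup: the derived state is whichever differs from the outgroup's state, so for Trait 1, Trait 2, Trait 3 the derived state is '0', and for the remaining characters it is '1'.
Trait 1 (derived state '0') is shared by Lineage P and Lineage Z — a synapomorphy uniting that clade.
Trait 2: derived state '0' in Lineage Z only — an autapomorphy, so it tells us nothing about relationships among taxa.
Trait 3 (derived state '0') is shared by Lineage P, Lineage Q, and Lineage Z — a synapomorphy uniting that clade.
Trait 4 (derived state '1') is shared by Lineage E, Lineage P, Lineage Q, and Lineage Z — a synapomorphy uniting that clade.
Most parsimonious ingroup topology: ((((Lineage P,Lineage Z),Lineage Q),Lineage E),Lineage X).
The clade {Lineage P, Lineage Z} is supported by Trait 1: its derived state '0' occurs in exactly those taxa and in no other taxon (including the outgroup).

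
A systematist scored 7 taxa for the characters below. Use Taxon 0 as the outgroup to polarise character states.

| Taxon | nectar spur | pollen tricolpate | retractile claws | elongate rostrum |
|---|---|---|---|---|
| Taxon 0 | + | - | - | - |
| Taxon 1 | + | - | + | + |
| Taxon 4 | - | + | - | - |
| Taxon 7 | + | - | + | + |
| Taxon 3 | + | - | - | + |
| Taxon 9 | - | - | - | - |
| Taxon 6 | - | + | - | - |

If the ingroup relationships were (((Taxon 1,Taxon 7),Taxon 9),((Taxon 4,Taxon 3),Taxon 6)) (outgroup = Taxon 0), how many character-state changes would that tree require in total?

Map each character onto (((Taxon 1,Taxon 7),Taxon 9),((Taxon 4,Taxon 3),Taxon 6)) (rooted by Taxon 0) and count the minimum state changes it requires (Fitch parsimony):
nectar spur: 3; pollen tricolpate: 2; retractile claws: 1; elongate rostrum: 2.
Total tree length = 8.

8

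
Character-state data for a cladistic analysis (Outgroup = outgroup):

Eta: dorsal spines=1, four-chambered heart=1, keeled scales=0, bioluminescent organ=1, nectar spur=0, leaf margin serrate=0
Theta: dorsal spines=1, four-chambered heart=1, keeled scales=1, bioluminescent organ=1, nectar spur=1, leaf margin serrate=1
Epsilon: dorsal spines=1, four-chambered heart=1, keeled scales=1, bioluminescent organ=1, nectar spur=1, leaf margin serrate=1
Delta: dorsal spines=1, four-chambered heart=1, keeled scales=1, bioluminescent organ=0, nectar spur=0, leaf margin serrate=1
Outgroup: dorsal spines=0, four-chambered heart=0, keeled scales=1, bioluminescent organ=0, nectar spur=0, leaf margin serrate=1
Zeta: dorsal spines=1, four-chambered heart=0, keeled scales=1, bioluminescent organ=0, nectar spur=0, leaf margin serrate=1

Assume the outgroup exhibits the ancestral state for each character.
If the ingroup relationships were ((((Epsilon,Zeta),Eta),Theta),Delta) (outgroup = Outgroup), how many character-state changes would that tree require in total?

Map each character onto ((((Epsilon,Zeta),Eta),Theta),Delta) (rooted by Outgroup) and count the minimum state changes it requires (Fitch parsimony):
dorsal spines: 1; four-chambered heart: 2; keeled scales: 1; bioluminescent organ: 2; nectar spur: 2; leaf margin serrate: 1.
Total tree length = 9.

9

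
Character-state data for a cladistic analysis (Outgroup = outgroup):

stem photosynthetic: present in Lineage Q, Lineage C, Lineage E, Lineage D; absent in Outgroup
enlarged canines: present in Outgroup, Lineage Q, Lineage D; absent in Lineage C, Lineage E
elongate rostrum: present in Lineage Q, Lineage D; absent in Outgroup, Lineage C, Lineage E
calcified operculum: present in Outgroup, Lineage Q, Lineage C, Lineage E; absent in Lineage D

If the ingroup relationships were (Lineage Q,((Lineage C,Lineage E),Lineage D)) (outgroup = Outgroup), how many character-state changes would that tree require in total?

Map each character onto (Lineage Q,((Lineage C,Lineage E),Lineage D)) (rooted by Outgroup) and count the minimum state changes it requires (Fitch parsimony):
stem photosynthetic: 1; enlarged canines: 1; elongate rostrum: 2; calcified operculum: 1.
Total tree length = 5.

5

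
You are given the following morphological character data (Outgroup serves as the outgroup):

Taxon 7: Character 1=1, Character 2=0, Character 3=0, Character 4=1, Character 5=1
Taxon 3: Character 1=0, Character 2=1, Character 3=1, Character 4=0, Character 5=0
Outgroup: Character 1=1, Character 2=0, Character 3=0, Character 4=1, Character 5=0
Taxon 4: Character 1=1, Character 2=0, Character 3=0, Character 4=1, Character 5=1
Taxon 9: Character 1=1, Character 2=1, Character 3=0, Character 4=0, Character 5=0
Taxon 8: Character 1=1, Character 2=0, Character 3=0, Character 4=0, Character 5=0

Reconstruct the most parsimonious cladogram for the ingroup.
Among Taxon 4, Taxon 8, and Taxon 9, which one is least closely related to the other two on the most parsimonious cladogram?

Character polarity is set by the outgroup: the derived state is whichever differs from the outgroup's state, so for Character 1, Character 4 the derived state is '0', and for the remaining characters it is '1'.
Character 1: derived state '0' in Taxon 3 only — an autapomorphy, so it tells us nothing about relationships among taxa.
Character 2: derived state '1' in Taxon 3 and Taxon 9 only — synapomorphy for {Taxon 3, Taxon 9}.
Character 3 (derived state '1') is unique to Taxon 3 (autapomorphy; uninformative for grouping).
Only Taxon 3, Taxon 8, and Taxon 9 show the derived state '0' for Character 4, supporting them as a clade.
Character 5 (derived state '1') is shared by Taxon 4 and Taxon 7 — a synapomorphy uniting that clade.
Most parsimonious ingroup topology: ((Taxon 7,Taxon 4),((Taxon 3,Taxon 9),Taxon 8)).
Taxon 8 and Taxon 9 share a more recent common ancestor with each other than either does with Taxon 4, so Taxon 4 is the least closely related of the three.

Taxon 4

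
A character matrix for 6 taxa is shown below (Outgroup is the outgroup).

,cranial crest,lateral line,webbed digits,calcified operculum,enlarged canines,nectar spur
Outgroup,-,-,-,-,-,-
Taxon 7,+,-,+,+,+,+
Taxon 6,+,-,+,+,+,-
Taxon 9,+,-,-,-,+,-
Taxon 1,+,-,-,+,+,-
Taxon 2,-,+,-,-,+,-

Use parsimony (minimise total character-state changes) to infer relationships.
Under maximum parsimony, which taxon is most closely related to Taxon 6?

Taxon 7

The outgroup has state '-' for every character, so '+' is the derived state throughout.
cranial crest (derived state '+') is shared by Taxon 1, Taxon 6, Taxon 7, and Taxon 9 — a synapomorphy uniting that clade.
lateral line (derived state '+') is unique to Taxon 2 (autapomorphy; uninformative for grouping).
webbed digits (derived state '+') is shared by Taxon 6 and Taxon 7 — a synapomorphy uniting that clade.
calcified operculum (derived state '+') is shared by Taxon 1, Taxon 6, and Taxon 7 — a synapomorphy uniting that clade.
All ingroup taxa share the derived state '+' for enlarged canines; it defines the ingroup but does not resolve relationships within it.
nectar spur: derived state '+' in Taxon 7 only — an autapomorphy, so it tells us nothing about relationships among taxa.
Most parsimonious ingroup topology: ((((Taxon 7,Taxon 6),Taxon 1),Taxon 9),Taxon 2).
Taxon 6 and Taxon 7 form a cherry on this tree, so they are sister taxa.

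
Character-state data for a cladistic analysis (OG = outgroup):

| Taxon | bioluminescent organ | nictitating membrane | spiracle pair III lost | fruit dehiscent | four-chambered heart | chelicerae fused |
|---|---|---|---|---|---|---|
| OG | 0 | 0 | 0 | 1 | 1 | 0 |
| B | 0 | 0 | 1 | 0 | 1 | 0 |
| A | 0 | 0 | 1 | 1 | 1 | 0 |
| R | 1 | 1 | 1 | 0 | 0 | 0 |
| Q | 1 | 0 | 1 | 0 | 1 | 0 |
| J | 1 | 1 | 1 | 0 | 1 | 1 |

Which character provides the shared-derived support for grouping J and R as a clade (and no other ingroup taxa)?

nictitating membrane

Character polarity is set by the outgroup: the derived state is whichever differs from the outgroup's state, so for fruit dehiscent, four-chambered heart the derived state is '0', and for the remaining characters it is '1'.
bioluminescent organ (derived state '1') is shared by J, Q, and R — a synapomorphy uniting that clade.
nictitating membrane: derived state '1' in J and R only — synapomorphy for {J, R}.
All ingroup taxa share the derived state '1' for spiracle pair III lost; it defines the ingroup but does not resolve relationships within it.
fruit dehiscent: derived state '0' in B, J, Q, and R only — synapomorphy for {B, J, Q, R}.
four-chambered heart (derived state '0') is unique to R (autapomorphy; uninformative for grouping).
chelicerae fused (derived state '1') is unique to J (autapomorphy; uninformative for grouping).
Most parsimonious ingroup topology: ((B,((R,J),Q)),A).
The clade {J, R} is supported by nictitating membrane: its derived state '1' occurs in exactly those taxa and in no other taxon (including the outgroup).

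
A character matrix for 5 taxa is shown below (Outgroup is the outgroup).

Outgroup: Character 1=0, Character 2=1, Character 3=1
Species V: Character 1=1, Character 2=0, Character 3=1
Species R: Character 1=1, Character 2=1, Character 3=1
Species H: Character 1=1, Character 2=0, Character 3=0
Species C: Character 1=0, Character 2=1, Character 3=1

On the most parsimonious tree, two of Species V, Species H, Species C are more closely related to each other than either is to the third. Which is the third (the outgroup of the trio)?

Species C

Character polarity is set by the outgroup: the derived state is whichever differs from the outgroup's state, so for Character 2, Character 3 the derived state is '0', and for the remaining characters it is '1'.
Character 1: derived state '1' in Species H, Species R, and Species V only — synapomorphy for {Species H, Species R, Species V}.
Only Species H and Species V show the derived state '0' for Character 2, supporting them as a clade.
Character 3: derived state '0' in Species H only — an autapomorphy, so it tells us nothing about relationships among taxa.
Most parsimonious ingroup topology: (((Species V,Species H),Species R),Species C).
Species V and Species H share a more recent common ancestor with each other than either does with Species C, so Species C is the least closely related of the three.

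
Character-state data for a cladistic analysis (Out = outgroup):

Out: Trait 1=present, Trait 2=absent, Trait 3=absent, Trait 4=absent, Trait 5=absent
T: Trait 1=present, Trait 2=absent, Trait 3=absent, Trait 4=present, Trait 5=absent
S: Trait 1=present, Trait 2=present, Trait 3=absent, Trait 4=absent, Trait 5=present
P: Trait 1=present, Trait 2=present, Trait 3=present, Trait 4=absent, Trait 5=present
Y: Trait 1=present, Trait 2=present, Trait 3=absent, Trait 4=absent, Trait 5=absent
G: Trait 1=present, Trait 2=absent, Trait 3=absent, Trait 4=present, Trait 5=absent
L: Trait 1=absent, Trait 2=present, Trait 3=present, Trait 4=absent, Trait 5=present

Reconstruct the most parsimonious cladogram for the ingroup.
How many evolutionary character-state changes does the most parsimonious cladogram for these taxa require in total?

5

Character polarity is set by the outgroup: the derived state is whichever differs from the outgroup's state, so for Trait 1 the derived state is 'absent', and for the remaining characters it is 'present'.
Trait 1 (derived state 'absent') is unique to L (autapomorphy; uninformative for grouping).
Only L, P, S, and Y show the derived state 'present' for Trait 2, supporting them as a clade.
Trait 3: derived state 'present' in L and P only — synapomorphy for {L, P}.
Trait 4: derived state 'present' in G and T only — synapomorphy for {G, T}.
Trait 5 (derived state 'present') is shared by L, P, and S — a synapomorphy uniting that clade.
Most parsimonious ingroup topology: ((T,G),((S,(P,L)),Y)).
Changes per character on this tree: Trait 1: 1; Trait 2: 1; Trait 3: 1; Trait 4: 1; Trait 5: 1.
Total = 5.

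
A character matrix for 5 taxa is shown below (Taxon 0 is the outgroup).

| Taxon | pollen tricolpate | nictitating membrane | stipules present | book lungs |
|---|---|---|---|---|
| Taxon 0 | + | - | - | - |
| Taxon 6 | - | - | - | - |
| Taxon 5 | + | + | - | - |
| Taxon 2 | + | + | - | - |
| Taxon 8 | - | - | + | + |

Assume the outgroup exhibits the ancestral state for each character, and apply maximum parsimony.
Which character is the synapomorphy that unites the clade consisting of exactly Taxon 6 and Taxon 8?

pollen tricolpate

Character polarity is set by the outgroup: the derived state is whichever differs from the outgroup's state, so for pollen tricolpate the derived state is '-', and for the remaining characters it is '+'.
pollen tricolpate: derived state '-' in Taxon 6 and Taxon 8 only — synapomorphy for {Taxon 6, Taxon 8}.
nictitating membrane: derived state '+' in Taxon 2 and Taxon 5 only — synapomorphy for {Taxon 2, Taxon 5}.
stipules present (derived state '+') is unique to Taxon 8 (autapomorphy; uninformative for grouping).
book lungs (derived state '+') is unique to Taxon 8 (autapomorphy; uninformative for grouping).
Most parsimonious ingroup topology: ((Taxon 6,Taxon 8),(Taxon 5,Taxon 2)).
The clade {Taxon 6, Taxon 8} is supported by pollen tricolpate: its derived state '-' occurs in exactly those taxa and in no other taxon (including the outgroup).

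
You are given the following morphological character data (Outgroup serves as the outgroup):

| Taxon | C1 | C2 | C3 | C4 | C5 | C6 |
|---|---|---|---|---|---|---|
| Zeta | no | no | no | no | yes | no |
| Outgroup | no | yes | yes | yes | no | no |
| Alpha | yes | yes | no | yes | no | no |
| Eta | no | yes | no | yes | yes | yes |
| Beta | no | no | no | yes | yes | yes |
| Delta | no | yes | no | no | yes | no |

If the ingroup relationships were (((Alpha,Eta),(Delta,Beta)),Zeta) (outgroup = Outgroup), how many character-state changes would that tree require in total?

10

Map each character onto (((Alpha,Eta),(Delta,Beta)),Zeta) (rooted by Outgroup) and count the minimum state changes it requires (Fitch parsimony):
C1: 1; C2: 2; C3: 1; C4: 2; C5: 2; C6: 2.
Total tree length = 10.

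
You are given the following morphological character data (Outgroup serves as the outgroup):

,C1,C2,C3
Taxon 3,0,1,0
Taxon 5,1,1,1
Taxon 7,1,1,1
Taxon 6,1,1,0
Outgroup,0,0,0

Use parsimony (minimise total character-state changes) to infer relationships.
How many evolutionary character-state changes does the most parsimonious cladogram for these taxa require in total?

The outgroup has state '0' for every character, so '1' is the derived state throughout.
C1: derived state '1' in Taxon 5, Taxon 6, and Taxon 7 only — synapomorphy for {Taxon 5, Taxon 6, Taxon 7}.
All ingroup taxa share the derived state '1' for C2; it defines the ingroup but does not resolve relationships within it.
C3 (derived state '1') is shared by Taxon 5 and Taxon 7 — a synapomorphy uniting that clade.
Most parsimonious ingroup topology: (Taxon 3,((Taxon 5,Taxon 7),Taxon 6)).
Changes per character on this tree: C1: 1; C2: 1; C3: 1.
Total = 3.

3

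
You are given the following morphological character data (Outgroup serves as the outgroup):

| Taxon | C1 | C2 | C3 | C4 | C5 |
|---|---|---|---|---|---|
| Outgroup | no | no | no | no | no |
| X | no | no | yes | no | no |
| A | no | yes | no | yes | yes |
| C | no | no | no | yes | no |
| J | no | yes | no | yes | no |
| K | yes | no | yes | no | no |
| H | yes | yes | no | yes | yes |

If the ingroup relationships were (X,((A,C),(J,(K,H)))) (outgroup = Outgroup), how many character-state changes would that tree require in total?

10

Map each character onto (X,((A,C),(J,(K,H)))) (rooted by Outgroup) and count the minimum state changes it requires (Fitch parsimony):
C1: 1; C2: 3; C3: 2; C4: 2; C5: 2.
Total tree length = 10.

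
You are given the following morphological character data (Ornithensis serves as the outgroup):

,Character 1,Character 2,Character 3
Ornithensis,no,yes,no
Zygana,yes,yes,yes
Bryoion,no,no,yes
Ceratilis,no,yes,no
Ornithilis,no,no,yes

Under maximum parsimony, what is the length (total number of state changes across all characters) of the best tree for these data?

Character polarity is set by the outgroup: the derived state is whichever differs from the outgroup's state, so for Character 2 the derived state is 'no', and for the remaining characters it is 'yes'.
Character 1 (derived state 'yes') is unique to Zygana (autapomorphy; uninformative for grouping).
Only Bryoion and Ornithilis show the derived state 'no' for Character 2, supporting them as a clade.
Character 3 (derived state 'yes') is shared by Bryoion, Ornithilis, and Zygana — a synapomorphy uniting that clade.
Most parsimonious ingroup topology: ((Zygana,(Bryoion,Ornithilis)),Ceratilis).
Changes per character on this tree: Character 1: 1; Character 2: 1; Character 3: 1.
Total = 3.

3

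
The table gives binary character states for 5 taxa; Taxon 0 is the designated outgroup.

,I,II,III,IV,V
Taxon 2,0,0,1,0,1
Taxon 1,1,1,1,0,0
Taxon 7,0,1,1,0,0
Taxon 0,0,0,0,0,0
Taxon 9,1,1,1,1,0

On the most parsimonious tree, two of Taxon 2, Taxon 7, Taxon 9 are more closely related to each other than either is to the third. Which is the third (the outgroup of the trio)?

Taxon 2

The outgroup has state '0' for every character, so '1' is the derived state throughout.
I: derived state '1' in Taxon 1 and Taxon 9 only — synapomorphy for {Taxon 1, Taxon 9}.
II: derived state '1' in Taxon 1, Taxon 7, and Taxon 9 only — synapomorphy for {Taxon 1, Taxon 7, Taxon 9}.
III (derived state '1') is shared by all ingroup taxa — unites the whole ingroup.
IV (derived state '1') is unique to Taxon 9 (autapomorphy; uninformative for grouping).
V: derived state '1' in Taxon 2 only — an autapomorphy, so it tells us nothing about relationships among taxa.
Most parsimonious ingroup topology: ((Taxon 7,(Taxon 9,Taxon 1)),Taxon 2).
Taxon 7 and Taxon 9 share a more recent common ancestor with each other than either does with Taxon 2, so Taxon 2 is the least closely related of the three.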